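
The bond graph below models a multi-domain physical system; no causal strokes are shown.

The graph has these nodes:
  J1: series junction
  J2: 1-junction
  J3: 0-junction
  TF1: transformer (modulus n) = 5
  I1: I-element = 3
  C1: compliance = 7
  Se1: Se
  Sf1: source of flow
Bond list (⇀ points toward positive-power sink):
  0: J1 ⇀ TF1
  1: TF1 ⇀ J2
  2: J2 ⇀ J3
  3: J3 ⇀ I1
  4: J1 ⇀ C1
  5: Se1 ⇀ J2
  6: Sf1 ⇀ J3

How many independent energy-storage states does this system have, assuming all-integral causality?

2  (C1, I1 all integral)

β5 |J2  (source Se1 imposes e)
β6 |Sf1  (Sf1: flow source, stroke at near end)
β3 |I1  (I1: I, integral causality)
β2 |J3  (J3: last free bond brings effort in)
β1 |J2  (J2 flow already set via bond 2)
β0 |TF1  (TF TF1: opposite of bond 1)
β4 |J1  (J1: bond 0 brought flow, rest push out)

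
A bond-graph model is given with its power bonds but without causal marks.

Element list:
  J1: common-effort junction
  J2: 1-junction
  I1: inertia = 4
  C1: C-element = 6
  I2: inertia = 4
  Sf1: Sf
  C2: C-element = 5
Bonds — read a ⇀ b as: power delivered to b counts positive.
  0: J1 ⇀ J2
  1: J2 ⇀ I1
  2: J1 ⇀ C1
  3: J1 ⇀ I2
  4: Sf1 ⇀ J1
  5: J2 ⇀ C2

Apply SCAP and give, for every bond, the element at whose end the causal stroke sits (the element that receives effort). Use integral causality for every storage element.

bond 0 stroke at J2
bond 1 stroke at I1
bond 2 stroke at J1
bond 3 stroke at I2
bond 4 stroke at Sf1
bond 5 stroke at J2

bond 4 stroke at Sf1  (Sf1: flow source, stroke at near end)
bond 1 stroke at I1  (I1 integral (f out))
bond 0 stroke at J2  (J2 flow already set via bond 1)
bond 5 stroke at J2  (J2: bond 1 brought flow, rest push out)
bond 2 stroke at J1  (C1 integral (e out))
bond 3 stroke at I2  (J1 effort already set via bond 2)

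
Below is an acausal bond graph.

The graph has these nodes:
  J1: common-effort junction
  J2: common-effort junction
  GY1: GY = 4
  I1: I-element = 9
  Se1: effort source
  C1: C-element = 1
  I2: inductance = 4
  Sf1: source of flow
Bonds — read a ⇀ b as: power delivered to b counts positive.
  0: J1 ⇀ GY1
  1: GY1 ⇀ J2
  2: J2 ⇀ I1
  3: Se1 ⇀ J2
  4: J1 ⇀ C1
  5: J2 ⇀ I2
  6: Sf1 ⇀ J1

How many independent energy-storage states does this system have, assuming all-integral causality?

β3 stroke→J2  (source Se1 imposes e)
β6 stroke→Sf1  (source Sf1 imposes f)
β1 stroke→GY1  (J2: bond 3 brought effort, rest push out)
β2 stroke→I1  (common-e at J2 fixed by 3)
β5 stroke→I2  (J2: bond 3 brought effort, rest push out)
β0 stroke→GY1  (GY1: gyrator matches bond 1)
β4 stroke→J1  (only one effort-in slot at J1)

3  (C1, I1, I2 all integral)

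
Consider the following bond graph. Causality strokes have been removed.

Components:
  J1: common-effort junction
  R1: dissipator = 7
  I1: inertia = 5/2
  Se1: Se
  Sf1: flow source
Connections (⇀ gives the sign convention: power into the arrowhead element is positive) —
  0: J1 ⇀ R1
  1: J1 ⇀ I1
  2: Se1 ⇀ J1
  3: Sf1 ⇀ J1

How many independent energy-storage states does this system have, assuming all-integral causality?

1  (I1 all integral)

b2 →J1  (source Se1 imposes e)
b3 →Sf1  (source Sf1 imposes f)
b0 →R1  (common-e at J1 fixed by 2)
b1 →I1  (J1: bond 2 brought effort, rest push out)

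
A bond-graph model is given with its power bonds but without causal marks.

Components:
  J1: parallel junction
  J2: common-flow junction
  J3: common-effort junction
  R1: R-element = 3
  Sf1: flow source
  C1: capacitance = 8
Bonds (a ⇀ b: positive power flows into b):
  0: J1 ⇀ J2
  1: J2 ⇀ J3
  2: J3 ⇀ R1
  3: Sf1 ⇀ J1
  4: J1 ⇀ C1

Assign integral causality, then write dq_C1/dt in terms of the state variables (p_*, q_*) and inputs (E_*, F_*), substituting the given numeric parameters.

dq_C1/dt = F_Sf1 - q_C1/24

b3 →Sf1  (source Sf1 imposes f)
b4 →J1  (C1: C, integral causality)
b0 →J2  (0-jn J1 has e-setter on 4)
b1 →J3  (closing 1-jn rule on J2)
b2 →R1  (J3 effort already set via bond 1)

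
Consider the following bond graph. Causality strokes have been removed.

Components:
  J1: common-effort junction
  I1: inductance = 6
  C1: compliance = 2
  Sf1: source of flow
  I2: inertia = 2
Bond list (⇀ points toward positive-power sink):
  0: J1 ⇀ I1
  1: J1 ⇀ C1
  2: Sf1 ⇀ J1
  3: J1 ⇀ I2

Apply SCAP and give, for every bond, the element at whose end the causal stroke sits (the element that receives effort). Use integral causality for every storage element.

b2 stroke at Sf1  (Sf1 (Sf) sets flow on bond)
b0 stroke at I1  (prefer integral on I1)
b1 stroke at J1  (prefer integral on C1)
b3 stroke at I2  (0-jn J1 has e-setter on 1)

bond 0 stroke at I1
bond 1 stroke at J1
bond 2 stroke at Sf1
bond 3 stroke at I2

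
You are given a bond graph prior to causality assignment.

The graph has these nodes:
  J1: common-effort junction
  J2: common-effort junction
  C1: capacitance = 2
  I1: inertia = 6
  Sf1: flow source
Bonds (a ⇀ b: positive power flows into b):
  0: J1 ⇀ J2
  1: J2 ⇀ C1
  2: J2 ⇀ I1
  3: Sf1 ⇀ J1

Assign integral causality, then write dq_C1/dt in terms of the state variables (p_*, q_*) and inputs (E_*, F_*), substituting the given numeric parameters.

dq_C1/dt = F_Sf1 - p_I1/6

bond 3 stroke at Sf1  (source Sf1 imposes f)
bond 0 stroke at J1  (closing 0-jn rule on J1)
bond 1 stroke at J2  (C1: C, integral causality)
bond 2 stroke at I1  (0-jn J2 has e-setter on 1)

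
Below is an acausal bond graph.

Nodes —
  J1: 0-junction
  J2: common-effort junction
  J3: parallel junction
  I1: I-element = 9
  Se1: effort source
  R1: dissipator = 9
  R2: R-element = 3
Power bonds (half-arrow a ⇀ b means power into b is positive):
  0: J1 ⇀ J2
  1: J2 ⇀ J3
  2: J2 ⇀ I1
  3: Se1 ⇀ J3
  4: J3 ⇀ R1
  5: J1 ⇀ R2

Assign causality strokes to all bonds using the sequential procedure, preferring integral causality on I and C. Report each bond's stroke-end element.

#3 →J3  (Se1 (Se) sets effort on bond)
#1 →J2  (0-jn J3 has e-setter on 3)
#4 →R1  (common-e at J3 fixed by 3)
#0 →J1  (J2: bond 1 brought effort, rest push out)
#2 →I1  (0-jn J2 has e-setter on 1)
#5 →R2  (0-jn J1 has e-setter on 0)

b0 stroke→J1
b1 stroke→J2
b2 stroke→I1
b3 stroke→J3
b4 stroke→R1
b5 stroke→R2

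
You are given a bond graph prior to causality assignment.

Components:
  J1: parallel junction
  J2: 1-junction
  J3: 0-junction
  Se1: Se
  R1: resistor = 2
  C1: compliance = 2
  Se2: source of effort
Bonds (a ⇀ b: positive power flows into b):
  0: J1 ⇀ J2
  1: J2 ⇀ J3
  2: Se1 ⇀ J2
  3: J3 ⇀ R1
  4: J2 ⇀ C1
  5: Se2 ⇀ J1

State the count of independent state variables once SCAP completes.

1  (C1 all integral)

#2 |J2  (source Se1 imposes e)
#5 |J1  (Se2 fixes effort; stroke away)
#0 |J2  (J1: bond 5 brought effort, rest push out)
#4 |J2  (C1 outputs effort q/C1)
#1 |J3  (J2 needs exactly one f-in)
#3 |R1  (J3 effort already set via bond 1)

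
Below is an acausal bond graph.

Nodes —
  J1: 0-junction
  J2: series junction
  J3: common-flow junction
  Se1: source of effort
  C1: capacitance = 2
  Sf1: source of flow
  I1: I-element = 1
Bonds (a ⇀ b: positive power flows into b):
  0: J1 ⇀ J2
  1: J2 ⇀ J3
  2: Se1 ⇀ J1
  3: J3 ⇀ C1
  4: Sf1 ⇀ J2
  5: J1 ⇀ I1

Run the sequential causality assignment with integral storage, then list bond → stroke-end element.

b2 stroke→J1  (source Se1 imposes e)
b4 stroke→Sf1  (Sf1 (Sf) sets flow on bond)
b0 stroke→J2  (0-jn J1 has e-setter on 2)
b5 stroke→I1  (common-e at J1 fixed by 2)
b1 stroke→J2  (J2 flow already set via bond 4)
b3 stroke→J3  (common-f at J3 fixed by 1)

β0 |J2
β1 |J2
β2 |J1
β3 |J3
β4 |Sf1
β5 |I1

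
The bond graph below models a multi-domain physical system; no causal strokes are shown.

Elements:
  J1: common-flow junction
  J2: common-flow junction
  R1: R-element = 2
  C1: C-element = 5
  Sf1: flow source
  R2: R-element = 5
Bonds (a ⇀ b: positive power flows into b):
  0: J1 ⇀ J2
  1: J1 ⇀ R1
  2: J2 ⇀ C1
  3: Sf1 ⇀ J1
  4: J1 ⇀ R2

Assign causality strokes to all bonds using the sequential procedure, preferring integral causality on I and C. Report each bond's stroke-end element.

#3 stroke at Sf1  (Sf1 fixes flow; stroke at Sf1)
#0 stroke at J1  (common-f at J1 fixed by 3)
#1 stroke at J1  (J1: bond 3 brought flow, rest push out)
#4 stroke at J1  (J1 flow already set via bond 3)
#2 stroke at J2  (common-f at J2 fixed by 0)

#0 |J1
#1 |J1
#2 |J2
#3 |Sf1
#4 |J1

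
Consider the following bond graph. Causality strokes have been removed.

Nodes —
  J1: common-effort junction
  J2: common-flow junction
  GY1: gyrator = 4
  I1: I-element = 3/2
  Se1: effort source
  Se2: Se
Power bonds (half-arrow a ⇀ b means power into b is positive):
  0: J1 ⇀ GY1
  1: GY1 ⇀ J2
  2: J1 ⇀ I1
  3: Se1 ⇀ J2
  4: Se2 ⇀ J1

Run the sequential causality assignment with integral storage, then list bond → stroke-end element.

#3 |J2  (Se1: effort source, stroke at far end)
#4 |J1  (Se2 (Se) sets effort on bond)
#0 |GY1  (0-jn J1 has e-setter on 4)
#2 |I1  (common-e at J1 fixed by 4)
#1 |GY1  (only one flow-in slot at J2)

b0 →GY1
b1 →GY1
b2 →I1
b3 →J2
b4 →J1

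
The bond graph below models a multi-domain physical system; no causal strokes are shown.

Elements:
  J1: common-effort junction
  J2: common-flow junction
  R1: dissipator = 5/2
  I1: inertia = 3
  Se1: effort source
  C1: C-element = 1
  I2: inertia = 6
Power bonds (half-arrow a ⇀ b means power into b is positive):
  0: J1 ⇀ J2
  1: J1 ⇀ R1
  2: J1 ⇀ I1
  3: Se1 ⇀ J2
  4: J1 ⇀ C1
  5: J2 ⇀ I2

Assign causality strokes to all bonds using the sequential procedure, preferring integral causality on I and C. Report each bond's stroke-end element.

β3 stroke→J2  (Se1 (Se) sets effort on bond)
β2 stroke→I1  (I1: I, integral causality)
β4 stroke→J1  (C1 outputs effort q/C1)
β0 stroke→J2  (J1 effort already set via bond 4)
β1 stroke→R1  (J1: bond 4 brought effort, rest push out)
β5 stroke→I2  (J2: last free bond brings flow in)

#0 stroke→J2
#1 stroke→R1
#2 stroke→I1
#3 stroke→J2
#4 stroke→J1
#5 stroke→I2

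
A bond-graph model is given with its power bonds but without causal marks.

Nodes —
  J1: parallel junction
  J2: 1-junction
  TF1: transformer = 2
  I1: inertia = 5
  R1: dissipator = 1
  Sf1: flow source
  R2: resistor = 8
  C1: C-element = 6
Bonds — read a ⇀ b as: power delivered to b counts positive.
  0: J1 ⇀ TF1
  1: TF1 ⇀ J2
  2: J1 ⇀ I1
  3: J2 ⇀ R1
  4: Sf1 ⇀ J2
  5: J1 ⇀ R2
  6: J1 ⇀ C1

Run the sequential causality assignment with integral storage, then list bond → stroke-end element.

β4 →Sf1  (source Sf1 imposes f)
β1 →J2  (J2: bond 4 brought flow, rest push out)
β3 →J2  (J2 flow already set via bond 4)
β0 →TF1  (through TF1, causality passes straight; one stroke at TF1)
β2 →I1  (I1: I, integral causality)
β6 →J1  (C1 outputs effort q/C1)
β5 →R2  (J1: bond 6 brought effort, rest push out)

bond 0 stroke→TF1
bond 1 stroke→J2
bond 2 stroke→I1
bond 3 stroke→J2
bond 4 stroke→Sf1
bond 5 stroke→R2
bond 6 stroke→J1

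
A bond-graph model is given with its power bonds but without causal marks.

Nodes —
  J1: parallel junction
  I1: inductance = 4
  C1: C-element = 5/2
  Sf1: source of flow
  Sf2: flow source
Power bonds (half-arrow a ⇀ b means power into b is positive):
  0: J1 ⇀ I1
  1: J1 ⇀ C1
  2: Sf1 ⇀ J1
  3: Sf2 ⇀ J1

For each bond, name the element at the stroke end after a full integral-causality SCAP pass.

β2 stroke→Sf1  (source Sf1 imposes f)
β3 stroke→Sf2  (source Sf2 imposes f)
β0 stroke→I1  (prefer integral on I1)
β1 stroke→J1  (J1: last free bond brings effort in)

#0 stroke→I1
#1 stroke→J1
#2 stroke→Sf1
#3 stroke→Sf2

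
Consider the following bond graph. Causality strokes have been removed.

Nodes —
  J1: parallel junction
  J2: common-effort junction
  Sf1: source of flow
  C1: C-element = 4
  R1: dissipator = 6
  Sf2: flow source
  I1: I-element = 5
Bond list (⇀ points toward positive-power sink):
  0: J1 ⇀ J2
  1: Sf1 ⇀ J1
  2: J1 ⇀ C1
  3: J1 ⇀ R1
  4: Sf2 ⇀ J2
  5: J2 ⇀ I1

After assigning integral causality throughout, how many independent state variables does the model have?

bond 1 |Sf1  (Sf1: flow source, stroke at near end)
bond 4 |Sf2  (Sf2 fixes flow; stroke at Sf2)
bond 2 |J1  (C1: C, integral causality)
bond 0 |J2  (0-jn J1 has e-setter on 2)
bond 3 |R1  (J1 effort already set via bond 2)
bond 5 |I1  (J2: bond 0 brought effort, rest push out)

2  (C1, I1 all integral)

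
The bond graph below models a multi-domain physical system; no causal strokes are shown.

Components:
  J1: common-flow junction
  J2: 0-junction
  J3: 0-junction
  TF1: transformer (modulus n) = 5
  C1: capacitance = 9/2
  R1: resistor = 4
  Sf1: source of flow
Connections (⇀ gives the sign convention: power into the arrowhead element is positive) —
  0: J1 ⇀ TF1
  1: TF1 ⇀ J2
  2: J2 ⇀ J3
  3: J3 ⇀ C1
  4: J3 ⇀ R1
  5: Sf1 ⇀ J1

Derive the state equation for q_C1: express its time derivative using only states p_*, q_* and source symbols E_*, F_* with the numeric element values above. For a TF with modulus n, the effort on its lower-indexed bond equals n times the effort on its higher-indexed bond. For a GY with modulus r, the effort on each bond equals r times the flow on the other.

β5 →Sf1  (source Sf1 imposes f)
β0 →J1  (common-f at J1 fixed by 5)
β1 →TF1  (through TF1, causality passes straight; one stroke at TF1)
β2 →J2  (J2 needs exactly one e-in)
β3 →J3  (C1: C, integral causality)
β4 →R1  (J3: bond 3 brought effort, rest push out)

dq_C1/dt = 5*F_Sf1 - q_C1/18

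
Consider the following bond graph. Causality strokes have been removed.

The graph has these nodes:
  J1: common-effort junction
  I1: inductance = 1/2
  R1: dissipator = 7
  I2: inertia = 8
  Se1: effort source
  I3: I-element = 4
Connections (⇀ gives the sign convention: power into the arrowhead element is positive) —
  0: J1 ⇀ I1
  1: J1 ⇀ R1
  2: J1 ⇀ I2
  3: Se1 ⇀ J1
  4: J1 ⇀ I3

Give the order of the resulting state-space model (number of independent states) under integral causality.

β3 →J1  (source Se1 imposes e)
β0 →I1  (J1 effort already set via bond 3)
β1 →R1  (0-jn J1 has e-setter on 3)
β2 →I2  (0-jn J1 has e-setter on 3)
β4 →I3  (J1: bond 3 brought effort, rest push out)

3  (I1, I2, I3 all integral)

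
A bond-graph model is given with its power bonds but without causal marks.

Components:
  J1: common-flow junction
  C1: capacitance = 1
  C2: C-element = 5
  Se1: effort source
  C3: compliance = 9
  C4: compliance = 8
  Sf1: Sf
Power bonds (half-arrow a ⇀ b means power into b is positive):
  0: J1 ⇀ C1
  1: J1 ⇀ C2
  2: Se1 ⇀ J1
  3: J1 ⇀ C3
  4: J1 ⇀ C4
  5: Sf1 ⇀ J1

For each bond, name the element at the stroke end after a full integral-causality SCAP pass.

#0 |J1
#1 |J1
#2 |J1
#3 |J1
#4 |J1
#5 |Sf1

β2 stroke→J1  (Se1 fixes effort; stroke away)
β5 stroke→Sf1  (Sf1 fixes flow; stroke at Sf1)
β0 stroke→J1  (1-jn J1 has f-setter on 5)
β1 stroke→J1  (J1 flow already set via bond 5)
β3 stroke→J1  (J1 flow already set via bond 5)
β4 stroke→J1  (common-f at J1 fixed by 5)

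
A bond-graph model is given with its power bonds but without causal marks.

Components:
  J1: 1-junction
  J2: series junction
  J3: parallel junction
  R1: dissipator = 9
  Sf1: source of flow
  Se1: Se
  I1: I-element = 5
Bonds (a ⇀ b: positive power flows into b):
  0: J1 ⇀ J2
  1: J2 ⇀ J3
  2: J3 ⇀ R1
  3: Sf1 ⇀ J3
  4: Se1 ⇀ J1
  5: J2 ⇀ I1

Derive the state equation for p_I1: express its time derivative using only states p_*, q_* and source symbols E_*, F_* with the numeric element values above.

β3 →Sf1  (source Sf1 imposes f)
β4 →J1  (Se1: effort source, stroke at far end)
β0 →J2  (J1: last free bond brings flow in)
β5 →I1  (I1 integral (f out))
β1 →J2  (1-jn J2 has f-setter on 5)
β2 →J3  (J3: last free bond brings effort in)

dp_I1/dt = E_Se1 - 9*F_Sf1 - 9*p_I1/5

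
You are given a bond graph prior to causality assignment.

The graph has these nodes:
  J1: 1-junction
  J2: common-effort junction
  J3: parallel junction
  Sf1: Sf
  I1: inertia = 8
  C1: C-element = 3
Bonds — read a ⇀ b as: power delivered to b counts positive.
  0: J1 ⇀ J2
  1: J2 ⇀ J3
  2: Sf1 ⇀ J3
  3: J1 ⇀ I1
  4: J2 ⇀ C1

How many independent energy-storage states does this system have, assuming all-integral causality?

2  (C1, I1 all integral)

b2 |Sf1  (Sf1 fixes flow; stroke at Sf1)
b1 |J3  (only one effort-in slot at J3)
b3 |I1  (I1 integral (f out))
b0 |J1  (common-f at J1 fixed by 3)
b4 |J2  (only one effort-in slot at J2)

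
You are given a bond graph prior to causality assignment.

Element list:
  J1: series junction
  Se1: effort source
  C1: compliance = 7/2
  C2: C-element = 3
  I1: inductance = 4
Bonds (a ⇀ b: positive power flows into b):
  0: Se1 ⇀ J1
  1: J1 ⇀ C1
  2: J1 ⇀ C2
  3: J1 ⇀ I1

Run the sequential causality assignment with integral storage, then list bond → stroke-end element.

#0 |J1
#1 |J1
#2 |J1
#3 |I1

β0 stroke→J1  (Se1: effort source, stroke at far end)
β1 stroke→J1  (C1 outputs effort q/C1)
β2 stroke→J1  (C2 outputs effort q/C2)
β3 stroke→I1  (J1: last free bond brings flow in)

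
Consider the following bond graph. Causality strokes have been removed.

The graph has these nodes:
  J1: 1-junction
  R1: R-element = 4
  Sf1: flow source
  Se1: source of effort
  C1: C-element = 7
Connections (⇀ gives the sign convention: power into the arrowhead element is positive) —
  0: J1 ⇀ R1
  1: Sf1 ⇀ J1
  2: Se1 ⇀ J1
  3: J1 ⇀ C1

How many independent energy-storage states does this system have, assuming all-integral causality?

1  (C1 all integral)

#1 |Sf1  (Sf1 fixes flow; stroke at Sf1)
#2 |J1  (Se1 fixes effort; stroke away)
#0 |J1  (1-jn J1 has f-setter on 1)
#3 |J1  (1-jn J1 has f-setter on 1)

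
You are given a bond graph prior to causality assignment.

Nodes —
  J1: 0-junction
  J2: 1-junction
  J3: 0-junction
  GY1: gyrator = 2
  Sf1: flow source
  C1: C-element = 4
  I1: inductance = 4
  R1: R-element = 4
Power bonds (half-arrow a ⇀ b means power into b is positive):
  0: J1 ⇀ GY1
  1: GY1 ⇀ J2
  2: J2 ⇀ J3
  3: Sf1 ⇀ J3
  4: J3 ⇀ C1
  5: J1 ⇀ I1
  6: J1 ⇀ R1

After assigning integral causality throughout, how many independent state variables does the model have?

#3 stroke→Sf1  (Sf1: flow source, stroke at near end)
#4 stroke→J3  (C1 integral (e out))
#2 stroke→J2  (J3: bond 4 brought effort, rest push out)
#1 stroke→GY1  (only one flow-in slot at J2)
#0 stroke→GY1  (GY1 both-in/both-out from 1)
#5 stroke→I1  (I1 outputs flow p/I1)
#6 stroke→J1  (only one effort-in slot at J1)

2  (C1, I1 all integral)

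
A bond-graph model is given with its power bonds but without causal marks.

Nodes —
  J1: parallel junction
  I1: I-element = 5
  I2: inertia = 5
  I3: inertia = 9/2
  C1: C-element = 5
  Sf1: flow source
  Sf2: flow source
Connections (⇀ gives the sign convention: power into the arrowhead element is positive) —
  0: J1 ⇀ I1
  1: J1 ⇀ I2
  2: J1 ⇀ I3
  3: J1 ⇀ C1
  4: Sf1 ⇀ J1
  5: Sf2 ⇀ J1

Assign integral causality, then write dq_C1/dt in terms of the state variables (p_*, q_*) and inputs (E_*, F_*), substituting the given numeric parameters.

dq_C1/dt = F_Sf1 + F_Sf2 - p_I1/5 - p_I2/5 - 2*p_I3/9

#4 |Sf1  (Sf1: flow source, stroke at near end)
#5 |Sf2  (Sf2 fixes flow; stroke at Sf2)
#0 |I1  (I1 outputs flow p/I1)
#1 |I2  (I2 outputs flow p/I2)
#2 |I3  (I3 outputs flow p/I3)
#3 |J1  (closing 0-jn rule on J1)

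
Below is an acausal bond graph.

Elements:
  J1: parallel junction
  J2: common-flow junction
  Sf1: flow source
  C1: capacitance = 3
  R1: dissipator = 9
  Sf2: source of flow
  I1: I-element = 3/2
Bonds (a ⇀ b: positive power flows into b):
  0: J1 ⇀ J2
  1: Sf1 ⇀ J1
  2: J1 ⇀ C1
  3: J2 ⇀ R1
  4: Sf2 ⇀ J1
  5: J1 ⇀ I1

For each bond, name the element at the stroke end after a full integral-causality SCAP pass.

b1 |Sf1  (Sf1: flow source, stroke at near end)
b4 |Sf2  (Sf2: flow source, stroke at near end)
b2 |J1  (C1: C, integral causality)
b0 |J2  (J1 effort already set via bond 2)
b5 |I1  (J1 effort already set via bond 2)
b3 |R1  (J2: last free bond brings flow in)

b0 stroke at J2
b1 stroke at Sf1
b2 stroke at J1
b3 stroke at R1
b4 stroke at Sf2
b5 stroke at I1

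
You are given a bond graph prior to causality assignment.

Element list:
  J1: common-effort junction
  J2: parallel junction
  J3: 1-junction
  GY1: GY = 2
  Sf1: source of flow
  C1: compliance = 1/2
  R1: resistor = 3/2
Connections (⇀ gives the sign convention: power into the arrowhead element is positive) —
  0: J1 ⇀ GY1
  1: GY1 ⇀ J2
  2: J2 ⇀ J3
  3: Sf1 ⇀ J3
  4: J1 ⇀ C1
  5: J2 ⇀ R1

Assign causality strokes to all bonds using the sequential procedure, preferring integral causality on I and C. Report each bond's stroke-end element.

b3 →Sf1  (Sf1 fixes flow; stroke at Sf1)
b2 →J3  (J3 flow already set via bond 3)
b4 →J1  (prefer integral on C1)
b0 →GY1  (J1 effort already set via bond 4)
b1 →GY1  (through GY1, causality inverts; strokes same side of GY1)
b5 →J2  (J2: last free bond brings effort in)

β0 →GY1
β1 →GY1
β2 →J3
β3 →Sf1
β4 →J1
β5 →J2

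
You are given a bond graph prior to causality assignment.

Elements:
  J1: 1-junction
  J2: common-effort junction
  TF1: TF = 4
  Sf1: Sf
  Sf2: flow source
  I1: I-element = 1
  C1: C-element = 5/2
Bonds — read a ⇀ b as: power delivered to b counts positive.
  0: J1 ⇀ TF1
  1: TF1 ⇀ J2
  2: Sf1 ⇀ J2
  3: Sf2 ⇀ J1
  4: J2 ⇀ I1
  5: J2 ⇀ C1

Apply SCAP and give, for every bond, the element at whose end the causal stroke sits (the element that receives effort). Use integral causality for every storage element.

β2 |Sf1  (Sf1 fixes flow; stroke at Sf1)
β3 |Sf2  (Sf2 (Sf) sets flow on bond)
β0 |J1  (J1 flow already set via bond 3)
β1 |TF1  (through TF1, causality passes straight; one stroke at TF1)
β4 |I1  (I1 integral (f out))
β5 |J2  (only one effort-in slot at J2)

#0 stroke at J1
#1 stroke at TF1
#2 stroke at Sf1
#3 stroke at Sf2
#4 stroke at I1
#5 stroke at J2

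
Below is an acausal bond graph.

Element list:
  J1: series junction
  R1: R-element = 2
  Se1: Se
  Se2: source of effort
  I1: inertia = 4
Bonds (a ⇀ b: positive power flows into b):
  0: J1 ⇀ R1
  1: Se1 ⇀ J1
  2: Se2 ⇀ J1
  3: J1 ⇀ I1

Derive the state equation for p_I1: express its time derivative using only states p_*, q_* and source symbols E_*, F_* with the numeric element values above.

β1 stroke→J1  (source Se1 imposes e)
β2 stroke→J1  (Se2 (Se) sets effort on bond)
β3 stroke→I1  (I1 outputs flow p/I1)
β0 stroke→J1  (common-f at J1 fixed by 3)

dp_I1/dt = E_Se1 + E_Se2 - p_I1/2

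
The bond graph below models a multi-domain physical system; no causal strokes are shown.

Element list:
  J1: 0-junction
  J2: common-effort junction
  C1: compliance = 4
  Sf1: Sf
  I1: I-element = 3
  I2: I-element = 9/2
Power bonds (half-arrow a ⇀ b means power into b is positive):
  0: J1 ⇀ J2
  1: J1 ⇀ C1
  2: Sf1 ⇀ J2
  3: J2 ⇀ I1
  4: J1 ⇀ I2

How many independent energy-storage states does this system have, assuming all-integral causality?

#2 |Sf1  (Sf1 (Sf) sets flow on bond)
#1 |J1  (C1 outputs effort q/C1)
#0 |J2  (J1: bond 1 brought effort, rest push out)
#4 |I2  (J1 effort already set via bond 1)
#3 |I1  (J2: bond 0 brought effort, rest push out)

3  (C1, I1, I2 all integral)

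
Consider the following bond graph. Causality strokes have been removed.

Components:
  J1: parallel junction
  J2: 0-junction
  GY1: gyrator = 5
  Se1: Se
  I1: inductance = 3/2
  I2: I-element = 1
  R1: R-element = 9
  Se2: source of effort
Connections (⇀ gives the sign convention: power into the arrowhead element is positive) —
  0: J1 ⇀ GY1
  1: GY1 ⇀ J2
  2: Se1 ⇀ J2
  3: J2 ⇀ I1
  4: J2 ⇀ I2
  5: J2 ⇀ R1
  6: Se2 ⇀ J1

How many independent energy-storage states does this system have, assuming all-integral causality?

bond 2 stroke→J2  (Se1 fixes effort; stroke away)
bond 6 stroke→J1  (source Se2 imposes e)
bond 0 stroke→GY1  (J1: bond 6 brought effort, rest push out)
bond 1 stroke→GY1  (0-jn J2 has e-setter on 2)
bond 3 stroke→I1  (0-jn J2 has e-setter on 2)
bond 4 stroke→I2  (0-jn J2 has e-setter on 2)
bond 5 stroke→R1  (common-e at J2 fixed by 2)

2  (I1, I2 all integral)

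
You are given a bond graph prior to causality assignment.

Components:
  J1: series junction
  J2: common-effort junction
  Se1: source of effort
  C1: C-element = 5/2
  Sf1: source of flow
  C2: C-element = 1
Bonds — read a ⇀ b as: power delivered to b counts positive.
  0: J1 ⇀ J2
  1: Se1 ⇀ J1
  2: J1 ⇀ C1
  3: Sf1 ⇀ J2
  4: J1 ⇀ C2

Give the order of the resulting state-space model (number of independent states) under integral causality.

#1 |J1  (source Se1 imposes e)
#3 |Sf1  (Sf1: flow source, stroke at near end)
#0 |J2  (J2: last free bond brings effort in)
#2 |J1  (1-jn J1 has f-setter on 0)
#4 |J1  (J1 flow already set via bond 0)

2  (C1, C2 all integral)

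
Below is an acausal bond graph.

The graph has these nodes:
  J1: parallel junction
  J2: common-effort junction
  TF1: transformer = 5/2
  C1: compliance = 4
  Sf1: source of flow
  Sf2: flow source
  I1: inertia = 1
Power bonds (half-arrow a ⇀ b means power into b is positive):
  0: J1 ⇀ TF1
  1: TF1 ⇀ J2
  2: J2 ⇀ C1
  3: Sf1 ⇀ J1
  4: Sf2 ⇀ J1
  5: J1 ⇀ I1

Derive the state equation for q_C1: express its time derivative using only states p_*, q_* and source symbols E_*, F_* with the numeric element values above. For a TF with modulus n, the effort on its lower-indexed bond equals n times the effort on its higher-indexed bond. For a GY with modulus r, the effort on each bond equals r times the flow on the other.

bond 3 stroke→Sf1  (source Sf1 imposes f)
bond 4 stroke→Sf2  (Sf2 fixes flow; stroke at Sf2)
bond 2 stroke→J2  (C1: C, integral causality)
bond 1 stroke→TF1  (J2 effort already set via bond 2)
bond 0 stroke→J1  (TF1 one-in-one-out from 1)
bond 5 stroke→I1  (J1 effort already set via bond 0)

dq_C1/dt = 5*F_Sf1/2 + 5*F_Sf2/2 - 5*p_I1/2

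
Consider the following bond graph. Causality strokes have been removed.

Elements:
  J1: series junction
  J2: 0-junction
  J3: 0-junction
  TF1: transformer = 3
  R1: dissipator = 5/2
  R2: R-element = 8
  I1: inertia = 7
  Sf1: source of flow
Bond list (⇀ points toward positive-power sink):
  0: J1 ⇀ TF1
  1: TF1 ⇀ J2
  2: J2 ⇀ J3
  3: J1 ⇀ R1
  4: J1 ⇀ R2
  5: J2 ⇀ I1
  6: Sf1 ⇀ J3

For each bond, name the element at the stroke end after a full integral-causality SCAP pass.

β0 stroke at TF1
β1 stroke at J2
β2 stroke at J3
β3 stroke at J1
β4 stroke at J1
β5 stroke at I1
β6 stroke at Sf1

#6 →Sf1  (source Sf1 imposes f)
#2 →J3  (J3: last free bond brings effort in)
#5 →I1  (I1 outputs flow p/I1)
#1 →J2  (J2: last free bond brings effort in)
#0 →TF1  (through TF1, causality passes straight; one stroke at TF1)
#3 →J1  (J1: bond 0 brought flow, rest push out)
#4 →J1  (J1 flow already set via bond 0)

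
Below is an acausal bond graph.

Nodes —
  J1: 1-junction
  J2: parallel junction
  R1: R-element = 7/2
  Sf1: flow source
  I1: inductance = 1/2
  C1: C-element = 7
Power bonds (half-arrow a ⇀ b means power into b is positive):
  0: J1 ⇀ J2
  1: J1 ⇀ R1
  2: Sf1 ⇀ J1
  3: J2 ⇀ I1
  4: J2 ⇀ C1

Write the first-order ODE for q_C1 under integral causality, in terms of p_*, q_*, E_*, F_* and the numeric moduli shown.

dq_C1/dt = F_Sf1 - 2*p_I1

β2 stroke→Sf1  (Sf1 (Sf) sets flow on bond)
β0 stroke→J1  (J1 flow already set via bond 2)
β1 stroke→J1  (J1: bond 2 brought flow, rest push out)
β3 stroke→I1  (prefer integral on I1)
β4 stroke→J2  (only one effort-in slot at J2)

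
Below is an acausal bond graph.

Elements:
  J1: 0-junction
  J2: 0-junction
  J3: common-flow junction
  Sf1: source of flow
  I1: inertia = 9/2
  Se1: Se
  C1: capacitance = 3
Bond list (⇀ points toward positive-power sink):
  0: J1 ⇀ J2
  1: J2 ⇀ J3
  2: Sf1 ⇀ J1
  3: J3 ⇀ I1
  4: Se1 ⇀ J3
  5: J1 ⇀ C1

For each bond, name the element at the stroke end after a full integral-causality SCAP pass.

bond 2 |Sf1  (Sf1 fixes flow; stroke at Sf1)
bond 4 |J3  (Se1 (Se) sets effort on bond)
bond 3 |I1  (I1 integral (f out))
bond 1 |J3  (J3: bond 3 brought flow, rest push out)
bond 0 |J2  (closing 0-jn rule on J2)
bond 5 |J1  (closing 0-jn rule on J1)

#0 stroke at J2
#1 stroke at J3
#2 stroke at Sf1
#3 stroke at I1
#4 stroke at J3
#5 stroke at J1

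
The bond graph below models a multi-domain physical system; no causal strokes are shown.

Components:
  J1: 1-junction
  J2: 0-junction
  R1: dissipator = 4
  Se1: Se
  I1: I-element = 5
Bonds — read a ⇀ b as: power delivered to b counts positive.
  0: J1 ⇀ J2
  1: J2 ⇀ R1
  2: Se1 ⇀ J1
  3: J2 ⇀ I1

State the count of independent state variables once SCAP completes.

#2 |J1  (Se1: effort source, stroke at far end)
#0 |J2  (J1 needs exactly one f-in)
#1 |R1  (J2: bond 0 brought effort, rest push out)
#3 |I1  (J2: bond 0 brought effort, rest push out)

1  (I1 all integral)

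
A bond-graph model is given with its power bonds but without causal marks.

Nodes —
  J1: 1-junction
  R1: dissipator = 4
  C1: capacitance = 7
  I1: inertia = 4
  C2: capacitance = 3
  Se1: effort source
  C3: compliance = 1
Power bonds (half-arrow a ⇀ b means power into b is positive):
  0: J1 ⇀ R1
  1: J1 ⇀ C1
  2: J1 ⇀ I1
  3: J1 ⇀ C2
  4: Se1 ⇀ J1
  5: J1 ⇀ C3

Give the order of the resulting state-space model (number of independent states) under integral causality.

bond 4 stroke at J1  (Se1: effort source, stroke at far end)
bond 1 stroke at J1  (C1 outputs effort q/C1)
bond 2 stroke at I1  (prefer integral on I1)
bond 0 stroke at J1  (J1: bond 2 brought flow, rest push out)
bond 3 stroke at J1  (1-jn J1 has f-setter on 2)
bond 5 stroke at J1  (J1: bond 2 brought flow, rest push out)

4  (C1, C2, C3, I1 all integral)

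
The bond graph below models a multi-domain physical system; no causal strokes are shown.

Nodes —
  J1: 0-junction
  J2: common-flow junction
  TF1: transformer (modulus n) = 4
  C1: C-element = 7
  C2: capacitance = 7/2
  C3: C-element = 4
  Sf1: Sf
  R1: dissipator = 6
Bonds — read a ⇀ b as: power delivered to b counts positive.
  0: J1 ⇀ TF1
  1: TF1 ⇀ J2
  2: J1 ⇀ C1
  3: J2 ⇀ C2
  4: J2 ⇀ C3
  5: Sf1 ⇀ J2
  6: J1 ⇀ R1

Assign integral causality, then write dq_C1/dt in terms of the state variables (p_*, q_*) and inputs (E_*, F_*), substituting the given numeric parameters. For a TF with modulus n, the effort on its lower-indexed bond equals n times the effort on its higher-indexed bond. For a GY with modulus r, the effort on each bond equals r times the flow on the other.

dq_C1/dt = -F_Sf1/4 - q_C1/42

β5 →Sf1  (Sf1 (Sf) sets flow on bond)
β1 →J2  (J2 flow already set via bond 5)
β3 →J2  (J2: bond 5 brought flow, rest push out)
β4 →J2  (common-f at J2 fixed by 5)
β0 →TF1  (TF1 one-in-one-out from 1)
β2 →J1  (prefer integral on C1)
β6 →R1  (common-e at J1 fixed by 2)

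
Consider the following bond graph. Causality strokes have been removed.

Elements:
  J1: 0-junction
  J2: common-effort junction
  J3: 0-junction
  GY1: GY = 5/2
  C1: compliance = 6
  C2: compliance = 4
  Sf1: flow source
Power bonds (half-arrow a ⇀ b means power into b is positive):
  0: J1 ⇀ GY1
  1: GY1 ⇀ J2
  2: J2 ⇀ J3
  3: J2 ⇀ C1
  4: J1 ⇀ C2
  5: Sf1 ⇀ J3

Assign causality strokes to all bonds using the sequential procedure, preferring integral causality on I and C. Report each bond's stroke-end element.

#0 stroke at GY1
#1 stroke at GY1
#2 stroke at J3
#3 stroke at J2
#4 stroke at J1
#5 stroke at Sf1

b5 stroke at Sf1  (source Sf1 imposes f)
b2 stroke at J3  (only one effort-in slot at J3)
b3 stroke at J2  (prefer integral on C1)
b1 stroke at GY1  (0-jn J2 has e-setter on 3)
b0 stroke at GY1  (GY1 both-in/both-out from 1)
b4 stroke at J1  (J1: last free bond brings effort in)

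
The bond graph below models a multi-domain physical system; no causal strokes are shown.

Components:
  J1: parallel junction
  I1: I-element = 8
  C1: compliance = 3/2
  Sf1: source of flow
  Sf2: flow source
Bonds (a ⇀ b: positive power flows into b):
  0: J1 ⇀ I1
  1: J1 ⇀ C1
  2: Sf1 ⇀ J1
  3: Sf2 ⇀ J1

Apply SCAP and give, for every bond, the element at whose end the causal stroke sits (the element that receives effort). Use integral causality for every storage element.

b2 |Sf1  (Sf1: flow source, stroke at near end)
b3 |Sf2  (Sf2 fixes flow; stroke at Sf2)
b0 |I1  (prefer integral on I1)
b1 |J1  (closing 0-jn rule on J1)

β0 →I1
β1 →J1
β2 →Sf1
β3 →Sf2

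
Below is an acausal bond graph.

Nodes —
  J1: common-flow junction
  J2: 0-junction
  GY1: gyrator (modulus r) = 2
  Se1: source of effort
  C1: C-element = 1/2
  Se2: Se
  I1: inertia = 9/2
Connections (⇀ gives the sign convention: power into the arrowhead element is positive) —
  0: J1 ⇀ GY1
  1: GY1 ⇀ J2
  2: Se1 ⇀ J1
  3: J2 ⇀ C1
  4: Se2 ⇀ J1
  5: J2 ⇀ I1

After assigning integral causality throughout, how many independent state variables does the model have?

β2 |J1  (Se1 fixes effort; stroke away)
β4 |J1  (Se2: effort source, stroke at far end)
β0 |GY1  (J1: last free bond brings flow in)
β1 |GY1  (GY GY1: same side as bond 0)
β3 |J2  (C1 outputs effort q/C1)
β5 |I1  (J2 effort already set via bond 3)

2  (C1, I1 all integral)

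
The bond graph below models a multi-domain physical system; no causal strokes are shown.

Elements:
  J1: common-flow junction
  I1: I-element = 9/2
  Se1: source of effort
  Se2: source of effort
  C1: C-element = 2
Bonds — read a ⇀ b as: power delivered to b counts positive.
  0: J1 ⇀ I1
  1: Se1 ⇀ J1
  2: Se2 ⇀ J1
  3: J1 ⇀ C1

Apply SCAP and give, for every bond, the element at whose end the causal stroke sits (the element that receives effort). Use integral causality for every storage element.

bond 1 stroke at J1  (Se1: effort source, stroke at far end)
bond 2 stroke at J1  (source Se2 imposes e)
bond 0 stroke at I1  (prefer integral on I1)
bond 3 stroke at J1  (common-f at J1 fixed by 0)

bond 0 |I1
bond 1 |J1
bond 2 |J1
bond 3 |J1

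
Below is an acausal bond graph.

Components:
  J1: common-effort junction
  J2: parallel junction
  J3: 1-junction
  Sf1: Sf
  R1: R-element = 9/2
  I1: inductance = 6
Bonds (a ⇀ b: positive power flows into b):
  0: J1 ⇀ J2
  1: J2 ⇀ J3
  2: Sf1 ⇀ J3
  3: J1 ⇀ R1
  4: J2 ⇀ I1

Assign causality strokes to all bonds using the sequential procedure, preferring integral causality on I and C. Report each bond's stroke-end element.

b0 stroke→J2
b1 stroke→J3
b2 stroke→Sf1
b3 stroke→J1
b4 stroke→I1

#2 |Sf1  (Sf1 (Sf) sets flow on bond)
#1 |J3  (J3: bond 2 brought flow, rest push out)
#4 |I1  (I1: I, integral causality)
#0 |J2  (closing 0-jn rule on J2)
#3 |J1  (J1 needs exactly one e-in)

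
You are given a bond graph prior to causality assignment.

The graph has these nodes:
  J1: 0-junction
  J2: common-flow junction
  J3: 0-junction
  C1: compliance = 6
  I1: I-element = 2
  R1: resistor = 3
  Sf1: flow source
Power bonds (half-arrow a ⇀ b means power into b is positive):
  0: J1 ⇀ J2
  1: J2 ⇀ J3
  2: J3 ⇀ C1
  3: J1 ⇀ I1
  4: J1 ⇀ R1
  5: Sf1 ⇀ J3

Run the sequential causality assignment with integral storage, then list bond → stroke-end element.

β0 |J1
β1 |J2
β2 |J3
β3 |I1
β4 |R1
β5 |Sf1

bond 5 stroke at Sf1  (Sf1 fixes flow; stroke at Sf1)
bond 2 stroke at J3  (C1 integral (e out))
bond 1 stroke at J2  (common-e at J3 fixed by 2)
bond 0 stroke at J1  (closing 1-jn rule on J2)
bond 3 stroke at I1  (0-jn J1 has e-setter on 0)
bond 4 stroke at R1  (J1: bond 0 brought effort, rest push out)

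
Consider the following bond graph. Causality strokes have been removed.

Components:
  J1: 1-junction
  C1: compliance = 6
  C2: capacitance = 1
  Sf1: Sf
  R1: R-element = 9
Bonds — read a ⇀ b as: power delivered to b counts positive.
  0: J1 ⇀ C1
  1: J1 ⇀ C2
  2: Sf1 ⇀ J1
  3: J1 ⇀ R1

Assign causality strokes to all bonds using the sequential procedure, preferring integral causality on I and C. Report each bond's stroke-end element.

β2 stroke at Sf1  (Sf1 fixes flow; stroke at Sf1)
β0 stroke at J1  (1-jn J1 has f-setter on 2)
β1 stroke at J1  (J1: bond 2 brought flow, rest push out)
β3 stroke at J1  (J1: bond 2 brought flow, rest push out)

bond 0 →J1
bond 1 →J1
bond 2 →Sf1
bond 3 →J1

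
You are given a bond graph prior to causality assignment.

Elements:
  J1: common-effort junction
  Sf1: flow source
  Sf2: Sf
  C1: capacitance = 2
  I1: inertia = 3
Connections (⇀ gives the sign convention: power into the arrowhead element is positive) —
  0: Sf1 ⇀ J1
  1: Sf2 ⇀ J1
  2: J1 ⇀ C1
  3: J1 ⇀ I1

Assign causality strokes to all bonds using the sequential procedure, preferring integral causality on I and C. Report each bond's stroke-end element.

bond 0 stroke→Sf1
bond 1 stroke→Sf2
bond 2 stroke→J1
bond 3 stroke→I1

b0 →Sf1  (Sf1 fixes flow; stroke at Sf1)
b1 →Sf2  (Sf2 fixes flow; stroke at Sf2)
b2 →J1  (C1: C, integral causality)
b3 →I1  (J1: bond 2 brought effort, rest push out)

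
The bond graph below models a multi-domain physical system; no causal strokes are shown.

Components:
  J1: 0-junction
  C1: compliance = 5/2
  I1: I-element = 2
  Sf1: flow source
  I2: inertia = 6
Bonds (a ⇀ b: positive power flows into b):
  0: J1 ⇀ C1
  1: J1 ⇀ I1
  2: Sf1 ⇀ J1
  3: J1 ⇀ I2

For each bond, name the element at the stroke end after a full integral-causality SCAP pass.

b2 |Sf1  (source Sf1 imposes f)
b0 |J1  (C1: C, integral causality)
b1 |I1  (common-e at J1 fixed by 0)
b3 |I2  (J1 effort already set via bond 0)

b0 →J1
b1 →I1
b2 →Sf1
b3 →I2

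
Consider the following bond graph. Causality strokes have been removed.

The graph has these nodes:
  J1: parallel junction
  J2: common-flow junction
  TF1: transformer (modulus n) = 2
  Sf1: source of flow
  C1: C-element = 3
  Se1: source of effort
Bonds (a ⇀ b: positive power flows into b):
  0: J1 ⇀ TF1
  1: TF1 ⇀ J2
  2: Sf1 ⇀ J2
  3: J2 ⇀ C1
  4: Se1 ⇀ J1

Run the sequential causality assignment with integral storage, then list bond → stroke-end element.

bond 0 |TF1
bond 1 |J2
bond 2 |Sf1
bond 3 |J2
bond 4 |J1

β2 →Sf1  (source Sf1 imposes f)
β4 →J1  (source Se1 imposes e)
β0 →TF1  (J1 effort already set via bond 4)
β1 →J2  (1-jn J2 has f-setter on 2)
β3 →J2  (J2 flow already set via bond 2)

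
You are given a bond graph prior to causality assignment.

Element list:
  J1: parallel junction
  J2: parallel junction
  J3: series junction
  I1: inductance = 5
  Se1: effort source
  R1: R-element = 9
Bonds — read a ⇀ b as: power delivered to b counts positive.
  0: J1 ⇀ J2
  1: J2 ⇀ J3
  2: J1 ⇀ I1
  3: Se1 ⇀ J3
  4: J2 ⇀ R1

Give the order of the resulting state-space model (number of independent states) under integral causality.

1  (I1 all integral)

bond 3 |J3  (Se1: effort source, stroke at far end)
bond 1 |J2  (J3 needs exactly one f-in)
bond 0 |J1  (J2: bond 1 brought effort, rest push out)
bond 4 |R1  (common-e at J2 fixed by 1)
bond 2 |I1  (common-e at J1 fixed by 0)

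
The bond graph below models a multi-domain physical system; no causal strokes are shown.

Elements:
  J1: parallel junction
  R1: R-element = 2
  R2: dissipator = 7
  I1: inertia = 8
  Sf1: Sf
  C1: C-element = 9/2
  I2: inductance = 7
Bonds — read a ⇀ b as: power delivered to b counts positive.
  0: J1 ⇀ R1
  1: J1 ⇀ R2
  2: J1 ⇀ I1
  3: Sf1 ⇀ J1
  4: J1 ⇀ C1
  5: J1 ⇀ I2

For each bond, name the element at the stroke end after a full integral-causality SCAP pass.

b0 stroke at R1
b1 stroke at R2
b2 stroke at I1
b3 stroke at Sf1
b4 stroke at J1
b5 stroke at I2

bond 3 |Sf1  (Sf1: flow source, stroke at near end)
bond 2 |I1  (I1: I, integral causality)
bond 4 |J1  (prefer integral on C1)
bond 0 |R1  (0-jn J1 has e-setter on 4)
bond 1 |R2  (0-jn J1 has e-setter on 4)
bond 5 |I2  (J1: bond 4 brought effort, rest push out)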